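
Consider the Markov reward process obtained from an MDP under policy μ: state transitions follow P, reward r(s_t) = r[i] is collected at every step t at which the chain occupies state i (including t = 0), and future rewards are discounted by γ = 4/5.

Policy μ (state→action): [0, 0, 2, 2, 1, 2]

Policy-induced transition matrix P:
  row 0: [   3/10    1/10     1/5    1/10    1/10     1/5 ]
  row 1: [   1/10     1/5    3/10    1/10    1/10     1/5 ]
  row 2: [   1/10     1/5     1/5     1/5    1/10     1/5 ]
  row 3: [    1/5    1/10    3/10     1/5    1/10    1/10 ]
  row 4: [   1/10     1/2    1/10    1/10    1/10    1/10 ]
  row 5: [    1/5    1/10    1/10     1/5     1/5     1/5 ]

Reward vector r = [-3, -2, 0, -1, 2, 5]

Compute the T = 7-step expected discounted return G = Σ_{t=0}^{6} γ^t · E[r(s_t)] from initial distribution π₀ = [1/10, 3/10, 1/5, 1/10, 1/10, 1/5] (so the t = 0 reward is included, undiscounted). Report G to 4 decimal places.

t=0: π = [0.1000, 0.3000, 0.2000, 0.1000, 0.1000, 0.2000], E[r] = 0.2000, γ^t·E[r] = 0.200000, running G = 0.200000
t=1: π = [0.1500, 0.1900, 0.2100, 0.1500, 0.1200, 0.1800], E[r] = 0.1600, γ^t·E[r] = 0.128000, running G = 0.328000
t=2: π = [0.1630, 0.1880, 0.2040, 0.1540, 0.1180, 0.1730], E[r] = 0.0820, γ^t·E[r] = 0.052480, running G = 0.380480
t=3: π = [0.1653, 0.1864, 0.2051, 0.1531, 0.1173, 0.1728], E[r] = 0.0768, γ^t·E[r] = 0.039322, running G = 0.419802
t=4: π = [0.1657, 0.1861, 0.2049, 0.1531, 0.1173, 0.1730], E[r] = 0.0772, γ^t·E[r] = 0.031609, running G = 0.451410
t=5: π = [0.1657, 0.1860, 0.2049, 0.1531, 0.1173, 0.1730], E[r] = 0.0771, γ^t·E[r] = 0.025254, running G = 0.476664
t=6: π = [0.1658, 0.1860, 0.2049, 0.1531, 0.1173, 0.1730], E[r] = 0.0770, γ^t·E[r] = 0.020191, running G = 0.496855

G = 0.4969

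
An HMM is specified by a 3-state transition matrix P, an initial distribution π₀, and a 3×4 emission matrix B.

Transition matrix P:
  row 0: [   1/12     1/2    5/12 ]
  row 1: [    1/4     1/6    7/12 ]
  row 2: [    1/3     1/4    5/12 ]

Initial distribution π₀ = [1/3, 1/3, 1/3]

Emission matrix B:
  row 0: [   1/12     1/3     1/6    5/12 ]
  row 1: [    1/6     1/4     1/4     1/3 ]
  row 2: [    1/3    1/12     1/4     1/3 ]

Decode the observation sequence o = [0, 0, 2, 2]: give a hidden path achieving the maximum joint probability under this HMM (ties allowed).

path = [2, 2, 2, 2]

t=0: δ = [2.778e-02, 5.556e-02, 1.111e-01]  (obs o_0=0)
t=1: δ = [3.086e-03, 4.630e-03, 1.543e-02]  ψ = [2, 2, 2]  (obs o_1=0)
t=2: δ = [8.573e-04, 9.645e-04, 1.608e-03]  ψ = [2, 2, 2]  (obs o_2=2)
t=3: δ = [8.931e-05, 1.072e-04, 1.674e-04]  ψ = [2, 0, 2]  (obs o_3=2)
backtrack: best end state = 2; path = [2, 2, 2, 2]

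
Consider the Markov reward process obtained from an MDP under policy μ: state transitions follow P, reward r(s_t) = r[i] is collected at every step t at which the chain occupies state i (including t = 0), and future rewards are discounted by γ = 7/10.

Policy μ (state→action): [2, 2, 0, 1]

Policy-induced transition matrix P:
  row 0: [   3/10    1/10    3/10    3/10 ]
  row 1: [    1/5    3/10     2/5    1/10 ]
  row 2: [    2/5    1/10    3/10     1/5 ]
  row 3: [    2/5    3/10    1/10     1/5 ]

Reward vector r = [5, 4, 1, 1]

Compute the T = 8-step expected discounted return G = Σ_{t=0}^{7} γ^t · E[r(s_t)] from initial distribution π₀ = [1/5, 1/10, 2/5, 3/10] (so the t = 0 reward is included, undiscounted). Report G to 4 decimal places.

G = 8.3027

t=0: π = [0.2000, 0.1000, 0.4000, 0.3000], E[r] = 2.1000, γ^t·E[r] = 2.100000, running G = 2.100000
t=1: π = [0.3600, 0.1800, 0.2500, 0.2100], E[r] = 2.9800, γ^t·E[r] = 2.086000, running G = 4.186000
t=2: π = [0.3280, 0.1780, 0.2760, 0.2180], E[r] = 2.8460, γ^t·E[r] = 1.394540, running G = 5.580540
t=3: π = [0.3316, 0.1792, 0.2742, 0.2150], E[r] = 2.8640, γ^t·E[r] = 0.982352, running G = 6.562892
t=4: π = [0.3310, 0.1788, 0.2749, 0.2152], E[r] = 2.8605, γ^t·E[r] = 0.686811, running G = 7.249703
t=5: π = [0.3311, 0.1788, 0.2748, 0.2152], E[r] = 2.8610, γ^t·E[r] = 0.480844, running G = 7.730547
t=6: π = [0.3311, 0.1788, 0.2748, 0.2152], E[r] = 2.8609, γ^t·E[r] = 0.336584, running G = 8.067131
t=7: π = [0.3311, 0.1788, 0.2748, 0.2152], E[r] = 2.8609, γ^t·E[r] = 0.235610, running G = 8.302740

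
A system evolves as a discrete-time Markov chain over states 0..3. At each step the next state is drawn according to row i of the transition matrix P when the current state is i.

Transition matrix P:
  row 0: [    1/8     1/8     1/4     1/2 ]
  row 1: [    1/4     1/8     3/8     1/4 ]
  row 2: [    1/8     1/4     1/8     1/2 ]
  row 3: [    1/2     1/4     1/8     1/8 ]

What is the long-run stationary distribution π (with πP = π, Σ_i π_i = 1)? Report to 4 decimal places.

Balance equations π_j = Σ_i π_i·P[i][j]:
  π_0 = 1/8·π_0 + 1/4·π_1 + 1/8·π_2 + 1/2·π_3
  π_1 = 1/8·π_0 + 1/8·π_1 + 1/4·π_2 + 1/4·π_3
  π_2 = 1/4·π_0 + 3/8·π_1 + 1/8·π_2 + 1/8·π_3
  normalize: π_0 + π_1 + π_2 + π_3 = 1
Solving the linear system gives exactly π = [217/797, 153/797, 165/797, 262/797].

π = [0.2723, 0.1920, 0.2070, 0.3287]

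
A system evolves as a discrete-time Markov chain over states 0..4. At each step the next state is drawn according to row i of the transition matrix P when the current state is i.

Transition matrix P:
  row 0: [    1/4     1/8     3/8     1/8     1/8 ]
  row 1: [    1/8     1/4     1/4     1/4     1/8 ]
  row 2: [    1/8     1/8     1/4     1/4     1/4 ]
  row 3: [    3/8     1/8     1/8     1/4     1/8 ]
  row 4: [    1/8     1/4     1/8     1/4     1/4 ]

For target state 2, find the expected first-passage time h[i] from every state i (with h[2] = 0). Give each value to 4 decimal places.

First-step conditioning: h[2] = 0; for i ≠ 2, h[i] = 1 + Σ_k P[i][k]·h[k].
  h[0] = 1 + 1/4·h[0] + 1/8·h[1] + 1/8·h[3] + 1/8·h[4]
  h[1] = 1 + 1/8·h[0] + 1/4·h[1] + 1/4·h[3] + 1/8·h[4]
  h[3] = 1 + 3/8·h[0] + 1/8·h[1] + 1/4·h[3] + 1/8·h[4]
  h[4] = 1 + 1/8·h[0] + 1/4·h[1] + 1/4·h[3] + 1/4·h[4]
Solving the 4×4 linear system over states ≠ 2 gives exactly h = [2744/747, 3248/747, 0, 392/83, 3712/747] (h[2] = 0 is the target).

h = [3.6734, 4.3481, 0.0000, 4.7229, 4.9692]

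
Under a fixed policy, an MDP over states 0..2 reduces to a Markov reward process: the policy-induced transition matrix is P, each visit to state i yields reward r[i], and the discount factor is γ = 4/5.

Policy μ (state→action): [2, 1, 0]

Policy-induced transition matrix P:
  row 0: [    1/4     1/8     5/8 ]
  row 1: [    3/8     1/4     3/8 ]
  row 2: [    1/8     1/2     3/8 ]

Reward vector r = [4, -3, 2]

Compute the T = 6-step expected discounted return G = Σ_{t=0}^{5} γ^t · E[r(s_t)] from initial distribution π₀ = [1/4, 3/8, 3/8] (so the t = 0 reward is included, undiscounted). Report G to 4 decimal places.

G = 2.9376

t=0: π = [0.2500, 0.3750, 0.3750], E[r] = 0.6250, γ^t·E[r] = 0.625000, running G = 0.625000
t=1: π = [0.2500, 0.3125, 0.4375], E[r] = 0.9375, γ^t·E[r] = 0.750000, running G = 1.375000
t=2: π = [0.2344, 0.3281, 0.4375], E[r] = 0.8281, γ^t·E[r] = 0.530000, running G = 1.905000
t=3: π = [0.2363, 0.3301, 0.4336], E[r] = 0.8223, γ^t·E[r] = 0.421000, running G = 2.326000
t=4: π = [0.2371, 0.3289, 0.4341], E[r] = 0.8298, γ^t·E[r] = 0.339900, running G = 2.665900
t=5: π = [0.2368, 0.3289, 0.4343], E[r] = 0.8293, γ^t·E[r] = 0.271730, running G = 2.937630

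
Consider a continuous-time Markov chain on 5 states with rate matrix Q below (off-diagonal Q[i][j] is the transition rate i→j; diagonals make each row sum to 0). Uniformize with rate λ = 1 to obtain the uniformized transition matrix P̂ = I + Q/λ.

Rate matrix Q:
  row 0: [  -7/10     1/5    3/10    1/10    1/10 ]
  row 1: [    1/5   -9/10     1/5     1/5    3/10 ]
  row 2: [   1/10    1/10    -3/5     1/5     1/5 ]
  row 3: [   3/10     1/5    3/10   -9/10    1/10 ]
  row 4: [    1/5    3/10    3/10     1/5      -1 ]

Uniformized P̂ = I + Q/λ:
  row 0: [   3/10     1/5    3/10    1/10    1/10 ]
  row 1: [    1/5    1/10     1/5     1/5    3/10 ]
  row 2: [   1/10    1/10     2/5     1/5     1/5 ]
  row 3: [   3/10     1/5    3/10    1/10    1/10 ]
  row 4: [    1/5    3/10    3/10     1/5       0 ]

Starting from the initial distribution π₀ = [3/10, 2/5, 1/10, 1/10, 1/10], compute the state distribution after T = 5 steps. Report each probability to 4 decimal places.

t=0: π = [0.3000, 0.4000, 0.1000, 0.1000, 0.1000]
t=1: π = [0.2300, 0.1600, 0.2700, 0.1600, 0.1800]
t=2: π = [0.2120, 0.1750, 0.3110, 0.1610, 0.1410]
t=3: π = [0.2062, 0.1655, 0.3136, 0.1627, 0.1520]
t=4: π = [0.2055, 0.1673, 0.3148, 0.1631, 0.1493]
t=5: π = [0.2054, 0.1667, 0.3148, 0.1631, 0.1500]

π = [0.2054, 0.1667, 0.3148, 0.1631, 0.1500]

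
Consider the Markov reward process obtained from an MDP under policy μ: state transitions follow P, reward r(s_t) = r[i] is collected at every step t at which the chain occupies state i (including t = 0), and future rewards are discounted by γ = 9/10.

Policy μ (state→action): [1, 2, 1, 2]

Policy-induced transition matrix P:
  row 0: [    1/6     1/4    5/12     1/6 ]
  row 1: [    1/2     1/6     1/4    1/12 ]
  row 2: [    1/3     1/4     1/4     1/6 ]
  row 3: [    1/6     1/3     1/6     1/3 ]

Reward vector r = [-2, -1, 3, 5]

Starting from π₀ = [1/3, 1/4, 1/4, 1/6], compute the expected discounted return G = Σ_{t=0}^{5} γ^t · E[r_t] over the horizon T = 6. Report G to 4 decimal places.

G = 3.9857

t=0: π = [0.3333, 0.2500, 0.2500, 0.1667], E[r] = 0.6667, γ^t·E[r] = 0.666667, running G = 0.666667
t=1: π = [0.2917, 0.2431, 0.2917, 0.1736], E[r] = 0.9167, γ^t·E[r] = 0.825000, running G = 1.491667
t=2: π = [0.2963, 0.2442, 0.2841, 0.1753], E[r] = 0.8924, γ^t·E[r] = 0.722813, running G = 2.214479
t=3: π = [0.2954, 0.2443, 0.2848, 0.1755], E[r] = 0.8969, γ^t·E[r] = 0.653836, running G = 2.868315
t=4: π = [0.2955, 0.2443, 0.2846, 0.1756], E[r] = 0.8963, γ^t·E[r] = 0.588062, running G = 3.456377
t=5: π = [0.2955, 0.2443, 0.2846, 0.1756], E[r] = 0.8964, γ^t·E[r] = 0.529324, running G = 3.985702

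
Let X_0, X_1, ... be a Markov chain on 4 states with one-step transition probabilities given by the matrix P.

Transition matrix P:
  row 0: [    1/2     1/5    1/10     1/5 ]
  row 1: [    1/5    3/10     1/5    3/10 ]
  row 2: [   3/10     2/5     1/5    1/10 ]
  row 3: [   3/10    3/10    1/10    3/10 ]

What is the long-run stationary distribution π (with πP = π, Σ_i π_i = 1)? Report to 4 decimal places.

π = [0.3400, 0.2802, 0.1422, 0.2376]

Balance equations π_j = Σ_i π_i·P[i][j]:
  π_0 = 1/2·π_0 + 1/5·π_1 + 3/10·π_2 + 3/10·π_3
  π_1 = 1/5·π_0 + 3/10·π_1 + 2/5·π_2 + 3/10·π_3
  π_2 = 1/10·π_0 + 1/5·π_1 + 1/5·π_2 + 1/10·π_3
  normalize: π_0 + π_1 + π_2 + π_3 = 1
Solving the linear system gives exactly π = [239/703, 197/703, 100/703, 167/703].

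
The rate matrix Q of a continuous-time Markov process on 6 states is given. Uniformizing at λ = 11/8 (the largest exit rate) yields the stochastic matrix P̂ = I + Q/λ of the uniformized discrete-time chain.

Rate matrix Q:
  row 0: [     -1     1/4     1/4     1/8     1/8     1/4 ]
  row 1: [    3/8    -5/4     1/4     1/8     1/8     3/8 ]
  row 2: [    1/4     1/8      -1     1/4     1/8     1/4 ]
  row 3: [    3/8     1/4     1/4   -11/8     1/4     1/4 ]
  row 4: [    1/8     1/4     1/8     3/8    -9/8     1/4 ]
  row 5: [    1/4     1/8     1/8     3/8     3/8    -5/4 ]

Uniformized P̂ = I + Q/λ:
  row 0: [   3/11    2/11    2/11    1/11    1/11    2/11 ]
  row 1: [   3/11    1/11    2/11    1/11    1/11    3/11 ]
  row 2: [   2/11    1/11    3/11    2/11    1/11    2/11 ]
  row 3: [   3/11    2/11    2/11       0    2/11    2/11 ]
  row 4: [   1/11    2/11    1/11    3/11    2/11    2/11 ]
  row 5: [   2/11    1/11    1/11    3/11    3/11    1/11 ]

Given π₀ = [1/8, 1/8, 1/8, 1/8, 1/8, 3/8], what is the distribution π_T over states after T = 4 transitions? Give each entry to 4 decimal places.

π = [0.2139, 0.1379, 0.1670, 0.1521, 0.1510, 0.1781]

t=0: π = [0.1250, 0.1250, 0.1250, 0.1250, 0.1250, 0.3750]
t=1: π = [0.2045, 0.1250, 0.1477, 0.1818, 0.1818, 0.1591]
t=2: π = [0.2118, 0.1426, 0.1643, 0.1498, 0.1529, 0.1787]
t=3: π = [0.2137, 0.1377, 0.1666, 0.1525, 0.1509, 0.1785]
t=4: π = [0.2139, 0.1379, 0.1670, 0.1521, 0.1510, 0.1781]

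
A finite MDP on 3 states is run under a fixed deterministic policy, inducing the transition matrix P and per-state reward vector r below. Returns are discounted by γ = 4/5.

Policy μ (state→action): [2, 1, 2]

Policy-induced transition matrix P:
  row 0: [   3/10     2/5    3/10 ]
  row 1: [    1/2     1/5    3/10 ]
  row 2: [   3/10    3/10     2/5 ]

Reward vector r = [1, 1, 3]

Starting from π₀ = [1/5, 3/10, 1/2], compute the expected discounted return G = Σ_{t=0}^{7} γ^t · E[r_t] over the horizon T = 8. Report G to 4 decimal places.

t=0: π = [0.2000, 0.3000, 0.5000], E[r] = 2.0000, γ^t·E[r] = 2.000000, running G = 2.000000
t=1: π = [0.3600, 0.2900, 0.3500], E[r] = 1.7000, γ^t·E[r] = 1.360000, running G = 3.360000
t=2: π = [0.3580, 0.3070, 0.3350], E[r] = 1.6700, γ^t·E[r] = 1.068800, running G = 4.428800
t=3: π = [0.3614, 0.3051, 0.3335], E[r] = 1.6670, γ^t·E[r] = 0.853504, running G = 5.282304
t=4: π = [0.3610, 0.3056, 0.3334], E[r] = 1.6667, γ^t·E[r] = 0.682680, running G = 5.964984
t=5: π = [0.3611, 0.3055, 0.3333], E[r] = 1.6667, γ^t·E[r] = 0.546134, running G = 6.511119
t=6: π = [0.3611, 0.3056, 0.3333], E[r] = 1.6667, γ^t·E[r] = 0.436907, running G = 6.948025
t=7: π = [0.3611, 0.3056, 0.3333], E[r] = 1.6667, γ^t·E[r] = 0.349525, running G = 7.297551

G = 7.2976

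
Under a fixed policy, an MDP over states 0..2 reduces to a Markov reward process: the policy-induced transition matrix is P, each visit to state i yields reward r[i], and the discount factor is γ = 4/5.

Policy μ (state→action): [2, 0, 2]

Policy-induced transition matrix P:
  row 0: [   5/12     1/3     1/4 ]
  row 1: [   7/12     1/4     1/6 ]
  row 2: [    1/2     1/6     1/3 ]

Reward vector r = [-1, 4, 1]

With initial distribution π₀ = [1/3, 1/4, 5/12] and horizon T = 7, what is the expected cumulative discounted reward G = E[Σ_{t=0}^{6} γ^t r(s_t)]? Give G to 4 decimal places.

G = 3.4957

t=0: π = [0.3333, 0.2500, 0.4167], E[r] = 1.0833, γ^t·E[r] = 1.083333, running G = 1.083333
t=1: π = [0.4931, 0.2431, 0.2639], E[r] = 0.7431, γ^t·E[r] = 0.594444, running G = 1.677778
t=2: π = [0.4792, 0.2691, 0.2517], E[r] = 0.8490, γ^t·E[r] = 0.543333, running G = 2.221111
t=3: π = [0.4825, 0.2690, 0.2486], E[r] = 0.8419, γ^t·E[r] = 0.431037, running G = 2.652148
t=4: π = [0.4822, 0.2695, 0.2483], E[r] = 0.8441, γ^t·E[r] = 0.345733, running G = 2.997881
t=5: π = [0.4823, 0.2695, 0.2482], E[r] = 0.8439, γ^t·E[r] = 0.276538, running G = 3.274420
t=6: π = [0.4823, 0.2695, 0.2482], E[r] = 0.8440, γ^t·E[r] = 0.221243, running G = 3.495662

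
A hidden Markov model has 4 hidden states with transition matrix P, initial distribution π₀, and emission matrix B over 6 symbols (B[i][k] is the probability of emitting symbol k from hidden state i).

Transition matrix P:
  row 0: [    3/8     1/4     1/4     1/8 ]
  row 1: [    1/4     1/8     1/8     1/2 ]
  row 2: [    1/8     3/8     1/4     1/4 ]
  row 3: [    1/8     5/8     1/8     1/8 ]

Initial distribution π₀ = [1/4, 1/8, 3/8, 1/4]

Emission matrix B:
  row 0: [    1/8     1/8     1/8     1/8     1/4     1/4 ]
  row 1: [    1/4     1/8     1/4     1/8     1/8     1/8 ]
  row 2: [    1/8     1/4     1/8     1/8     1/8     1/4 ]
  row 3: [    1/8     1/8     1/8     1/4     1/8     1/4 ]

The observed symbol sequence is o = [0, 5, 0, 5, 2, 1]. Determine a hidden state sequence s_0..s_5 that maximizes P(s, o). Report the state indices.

t=0: δ = [3.125e-02, 3.125e-02, 4.688e-02, 3.125e-02]  (obs o_0=0)
t=1: δ = [2.930e-03, 2.441e-03, 2.930e-03, 3.906e-03]  ψ = [0, 3, 2, 1]  (obs o_1=5)
t=2: δ = [1.373e-04, 6.104e-04, 9.155e-05, 1.526e-04]  ψ = [0, 3, 0, 1]  (obs o_2=0)
t=3: δ = [3.815e-05, 1.192e-05, 1.907e-05, 7.629e-05]  ψ = [1, 3, 1, 1]  (obs o_3=5)
t=4: δ = [1.788e-06, 1.192e-05, 1.192e-06, 1.192e-06]  ψ = [0, 3, 0, 3]  (obs o_4=2)
t=5: δ = [3.725e-07, 1.863e-07, 3.725e-07, 7.451e-07]  ψ = [1, 1, 1, 1]  (obs o_5=1)
backtrack: best end state = 3; path = [1, 3, 1, 3, 1, 3]

path = [1, 3, 1, 3, 1, 3]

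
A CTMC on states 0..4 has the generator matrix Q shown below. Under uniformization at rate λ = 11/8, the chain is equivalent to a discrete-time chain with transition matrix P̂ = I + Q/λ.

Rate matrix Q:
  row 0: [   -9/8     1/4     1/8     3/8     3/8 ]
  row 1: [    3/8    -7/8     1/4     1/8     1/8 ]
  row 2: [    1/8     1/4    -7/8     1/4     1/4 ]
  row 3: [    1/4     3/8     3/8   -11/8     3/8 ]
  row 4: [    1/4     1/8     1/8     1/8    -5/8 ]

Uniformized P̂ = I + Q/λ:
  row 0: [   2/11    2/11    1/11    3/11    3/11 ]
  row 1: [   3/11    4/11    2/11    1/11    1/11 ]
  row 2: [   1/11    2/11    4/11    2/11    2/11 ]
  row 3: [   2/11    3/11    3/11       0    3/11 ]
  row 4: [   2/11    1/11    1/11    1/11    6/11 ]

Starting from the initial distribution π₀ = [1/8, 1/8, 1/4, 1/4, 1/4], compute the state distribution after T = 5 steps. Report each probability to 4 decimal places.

t=0: π = [0.1250, 0.1250, 0.2500, 0.2500, 0.2500]
t=1: π = [0.1705, 0.2045, 0.2159, 0.1136, 0.2955]
t=2: π = [0.1808, 0.2025, 0.1890, 0.1312, 0.2965]
t=3: π = [0.1830, 0.2036, 0.1847, 0.1290, 0.2996]
t=4: π = [0.1835, 0.2033, 0.1833, 0.1293, 0.3006]
t=5: π = [0.1836, 0.2032, 0.1829, 0.1292, 0.3011]

π = [0.1836, 0.2032, 0.1829, 0.1292, 0.3011]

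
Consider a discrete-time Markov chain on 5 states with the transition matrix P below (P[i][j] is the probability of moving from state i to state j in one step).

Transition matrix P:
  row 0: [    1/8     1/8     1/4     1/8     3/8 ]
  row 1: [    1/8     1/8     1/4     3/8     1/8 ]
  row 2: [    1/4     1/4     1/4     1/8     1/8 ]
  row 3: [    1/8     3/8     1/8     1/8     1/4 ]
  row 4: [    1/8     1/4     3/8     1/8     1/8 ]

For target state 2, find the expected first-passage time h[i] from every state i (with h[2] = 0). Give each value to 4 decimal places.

h = [3.8685, 4.1064, 0.0000, 4.4570, 3.5055]

First-step conditioning: h[2] = 0; for i ≠ 2, h[i] = 1 + Σ_k P[i][k]·h[k].
  h[0] = 1 + 1/8·h[0] + 1/8·h[1] + 1/8·h[3] + 3/8·h[4]
  h[1] = 1 + 1/8·h[0] + 1/8·h[1] + 3/8·h[3] + 1/8·h[4]
  h[3] = 1 + 1/8·h[0] + 3/8·h[1] + 1/8·h[3] + 1/4·h[4]
  h[4] = 1 + 1/8·h[0] + 1/4·h[1] + 1/8·h[3] + 1/8·h[4]
Solving the 4×4 linear system over states ≠ 2 gives exactly h = [824/213, 2624/639, 0, 2848/639, 2240/639] (h[2] = 0 is the target).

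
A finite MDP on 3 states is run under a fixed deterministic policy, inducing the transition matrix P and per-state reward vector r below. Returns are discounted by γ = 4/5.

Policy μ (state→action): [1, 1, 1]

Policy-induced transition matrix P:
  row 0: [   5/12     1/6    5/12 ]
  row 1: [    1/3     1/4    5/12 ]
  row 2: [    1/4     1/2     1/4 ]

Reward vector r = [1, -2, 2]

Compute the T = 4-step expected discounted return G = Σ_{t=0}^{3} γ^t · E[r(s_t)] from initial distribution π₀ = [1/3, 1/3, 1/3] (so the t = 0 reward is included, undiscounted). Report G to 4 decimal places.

G = 1.1734

t=0: π = [0.3333, 0.3333, 0.3333], E[r] = 0.3333, γ^t·E[r] = 0.333333, running G = 0.333333
t=1: π = [0.3333, 0.3056, 0.3611], E[r] = 0.4444, γ^t·E[r] = 0.355556, running G = 0.688889
t=2: π = [0.3310, 0.3125, 0.3565], E[r] = 0.4190, γ^t·E[r] = 0.268148, running G = 0.957037
t=3: π = [0.3312, 0.3115, 0.3573], E[r] = 0.4226, γ^t·E[r] = 0.216395, running G = 1.173432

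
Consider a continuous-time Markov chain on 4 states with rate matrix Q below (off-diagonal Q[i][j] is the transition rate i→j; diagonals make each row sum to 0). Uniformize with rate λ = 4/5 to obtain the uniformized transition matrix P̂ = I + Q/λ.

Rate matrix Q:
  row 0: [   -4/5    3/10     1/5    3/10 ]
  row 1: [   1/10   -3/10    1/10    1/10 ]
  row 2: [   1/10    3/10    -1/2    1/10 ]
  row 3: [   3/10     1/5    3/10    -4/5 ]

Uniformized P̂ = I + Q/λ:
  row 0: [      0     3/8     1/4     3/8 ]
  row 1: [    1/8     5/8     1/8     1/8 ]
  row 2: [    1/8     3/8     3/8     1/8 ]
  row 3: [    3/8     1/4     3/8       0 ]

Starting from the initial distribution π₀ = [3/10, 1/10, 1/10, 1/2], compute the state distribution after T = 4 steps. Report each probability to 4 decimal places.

t=0: π = [0.3000, 0.1000, 0.1000, 0.5000]
t=1: π = [0.2125, 0.3375, 0.3125, 0.1375]
t=2: π = [0.1328, 0.4422, 0.2641, 0.1609]
t=3: π = [0.1486, 0.4654, 0.2479, 0.1381]
t=4: π = [0.1409, 0.4741, 0.2401, 0.1449]

π = [0.1409, 0.4741, 0.2401, 0.1449]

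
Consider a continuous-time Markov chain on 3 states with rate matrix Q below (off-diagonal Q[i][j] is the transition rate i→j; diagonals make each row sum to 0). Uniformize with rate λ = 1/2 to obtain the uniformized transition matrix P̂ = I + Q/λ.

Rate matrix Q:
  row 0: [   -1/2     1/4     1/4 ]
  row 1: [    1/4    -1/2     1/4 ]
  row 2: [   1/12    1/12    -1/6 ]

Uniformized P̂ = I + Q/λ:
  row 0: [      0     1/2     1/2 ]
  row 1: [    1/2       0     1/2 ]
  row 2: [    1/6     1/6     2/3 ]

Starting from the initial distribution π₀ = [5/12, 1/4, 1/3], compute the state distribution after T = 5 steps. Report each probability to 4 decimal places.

t=0: π = [0.4167, 0.2500, 0.3333]
t=1: π = [0.1806, 0.2639, 0.5556]
t=2: π = [0.2245, 0.1829, 0.5926]
t=3: π = [0.1902, 0.2110, 0.5988]
t=4: π = [0.2053, 0.1949, 0.5998]
t=5: π = [0.1974, 0.2026, 0.6000]

π = [0.1974, 0.2026, 0.6000]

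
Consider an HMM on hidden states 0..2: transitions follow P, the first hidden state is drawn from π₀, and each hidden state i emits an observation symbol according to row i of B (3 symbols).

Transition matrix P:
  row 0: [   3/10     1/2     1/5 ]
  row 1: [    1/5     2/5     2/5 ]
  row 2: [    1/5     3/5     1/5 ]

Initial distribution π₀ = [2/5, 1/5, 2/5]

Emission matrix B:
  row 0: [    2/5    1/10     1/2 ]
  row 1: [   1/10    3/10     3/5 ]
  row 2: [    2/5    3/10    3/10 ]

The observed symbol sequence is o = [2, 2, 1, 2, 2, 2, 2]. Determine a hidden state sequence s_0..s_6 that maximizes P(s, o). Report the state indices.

path = [0, 1, 2, 1, 1, 1, 1]

t=0: δ = [2.000e-01, 1.200e-01, 1.200e-01]  (obs o_0=2)
t=1: δ = [3.000e-02, 6.000e-02, 1.440e-02]  ψ = [0, 0, 1]  (obs o_1=2)
t=2: δ = [1.200e-03, 7.200e-03, 7.200e-03]  ψ = [1, 1, 1]  (obs o_2=1)
t=3: δ = [7.200e-04, 2.592e-03, 8.640e-04]  ψ = [1, 2, 1]  (obs o_3=2)
t=4: δ = [2.592e-04, 6.221e-04, 3.110e-04]  ψ = [1, 1, 1]  (obs o_4=2)
t=5: δ = [6.221e-05, 1.493e-04, 7.465e-05]  ψ = [1, 1, 1]  (obs o_5=2)
t=6: δ = [1.493e-05, 3.583e-05, 1.792e-05]  ψ = [1, 1, 1]  (obs o_6=2)
backtrack: best end state = 1; path = [0, 1, 2, 1, 1, 1, 1]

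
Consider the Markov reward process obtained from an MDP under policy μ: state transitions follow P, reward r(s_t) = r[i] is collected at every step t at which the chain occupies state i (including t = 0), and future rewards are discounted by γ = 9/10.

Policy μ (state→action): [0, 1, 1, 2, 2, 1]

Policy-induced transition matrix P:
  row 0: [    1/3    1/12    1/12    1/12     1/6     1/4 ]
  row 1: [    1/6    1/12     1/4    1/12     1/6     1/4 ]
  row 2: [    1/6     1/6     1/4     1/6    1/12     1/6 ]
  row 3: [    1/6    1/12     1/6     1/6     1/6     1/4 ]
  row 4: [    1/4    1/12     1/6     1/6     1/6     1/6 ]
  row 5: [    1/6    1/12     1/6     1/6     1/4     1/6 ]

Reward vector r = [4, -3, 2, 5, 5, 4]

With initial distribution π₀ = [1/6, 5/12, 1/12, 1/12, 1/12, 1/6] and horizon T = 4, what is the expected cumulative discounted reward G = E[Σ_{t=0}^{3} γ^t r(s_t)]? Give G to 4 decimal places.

G = 9.0660

t=0: π = [0.1667, 0.4167, 0.0833, 0.0833, 0.0833, 0.1667], E[r] = 1.0833, γ^t·E[r] = 1.083333, running G = 1.083333
t=1: π = [0.2014, 0.0903, 0.1944, 0.1181, 0.1736, 0.2222], E[r] = 3.2708, γ^t·E[r] = 2.943750, running G = 4.027083
t=2: π = [0.2147, 0.0995, 0.1736, 0.1424, 0.1690, 0.2008], E[r] = 3.2674, γ^t·E[r] = 2.646563, running G = 6.673646
t=3: π = [0.2165, 0.0978, 0.1715, 0.1405, 0.1689, 0.2047], E[r] = 3.2817, γ^t·E[r] = 2.392383, running G = 9.066029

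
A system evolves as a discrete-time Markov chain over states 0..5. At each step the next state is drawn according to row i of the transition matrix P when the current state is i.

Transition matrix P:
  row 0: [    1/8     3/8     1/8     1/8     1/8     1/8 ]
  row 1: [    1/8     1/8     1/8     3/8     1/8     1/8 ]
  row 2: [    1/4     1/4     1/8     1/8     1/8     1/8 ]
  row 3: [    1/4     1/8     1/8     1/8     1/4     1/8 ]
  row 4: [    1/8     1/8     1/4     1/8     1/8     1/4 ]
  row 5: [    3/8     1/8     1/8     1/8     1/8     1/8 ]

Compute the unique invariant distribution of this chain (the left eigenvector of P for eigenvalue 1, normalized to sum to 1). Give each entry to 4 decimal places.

π = [0.2004, 0.1930, 0.1433, 0.1733, 0.1467, 0.1433]

Balance equations π_j = Σ_i π_i·P[i][j]:
  π_0 = 1/8·π_0 + 1/8·π_1 + 1/4·π_2 + 1/4·π_3 + 1/8·π_4 + 3/8·π_5
  π_1 = 3/8·π_0 + 1/8·π_1 + 1/4·π_2 + 1/8·π_3 + 1/8·π_4 + 1/8·π_5
  π_2 = 1/8·π_0 + 1/8·π_1 + 1/8·π_2 + 1/8·π_3 + 1/4·π_4 + 1/8·π_5
  π_3 = 1/8·π_0 + 3/8·π_1 + 1/8·π_2 + 1/8·π_3 + 1/8·π_4 + 1/8·π_5
  π_4 = 1/8·π_0 + 1/8·π_1 + 1/8·π_2 + 1/4·π_3 + 1/8·π_4 + 1/8·π_5
  normalize: π_0 + π_1 + π_2 + π_3 + π_4 + π_5 = 1
Solving the linear system gives exactly π = [1085/5414, 1045/5414, 388/2707, 469/2707, 397/2707, 388/2707].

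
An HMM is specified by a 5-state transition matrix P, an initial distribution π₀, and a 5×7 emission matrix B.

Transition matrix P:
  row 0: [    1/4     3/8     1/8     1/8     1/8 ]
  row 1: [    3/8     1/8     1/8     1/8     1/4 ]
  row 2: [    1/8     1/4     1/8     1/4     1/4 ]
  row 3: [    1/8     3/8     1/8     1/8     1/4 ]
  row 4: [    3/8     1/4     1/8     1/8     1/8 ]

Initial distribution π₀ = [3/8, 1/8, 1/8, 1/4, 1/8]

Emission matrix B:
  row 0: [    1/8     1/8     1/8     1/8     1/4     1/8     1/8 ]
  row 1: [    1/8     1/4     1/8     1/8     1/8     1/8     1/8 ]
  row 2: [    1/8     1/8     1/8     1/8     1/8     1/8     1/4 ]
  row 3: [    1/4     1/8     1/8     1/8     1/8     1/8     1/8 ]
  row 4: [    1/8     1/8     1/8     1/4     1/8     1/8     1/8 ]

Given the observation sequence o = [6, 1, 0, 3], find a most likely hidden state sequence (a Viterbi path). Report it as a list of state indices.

path = [0, 1, 0, 1]

t=0: δ = [4.688e-02, 1.562e-02, 3.125e-02, 3.125e-02, 1.562e-02]  (obs o_0=6)
t=1: δ = [1.465e-03, 4.395e-03, 7.324e-04, 9.766e-04, 9.766e-04]  ψ = [0, 0, 0, 2, 2]  (obs o_1=1)
t=2: δ = [2.060e-04, 6.866e-05, 6.866e-05, 1.373e-04, 1.373e-04]  ψ = [1, 0, 1, 1, 1]  (obs o_2=0)
t=3: δ = [6.437e-06, 9.656e-06, 3.219e-06, 3.219e-06, 8.583e-06]  ψ = [0, 0, 0, 0, 3]  (obs o_3=3)
backtrack: best end state = 1; path = [0, 1, 0, 1]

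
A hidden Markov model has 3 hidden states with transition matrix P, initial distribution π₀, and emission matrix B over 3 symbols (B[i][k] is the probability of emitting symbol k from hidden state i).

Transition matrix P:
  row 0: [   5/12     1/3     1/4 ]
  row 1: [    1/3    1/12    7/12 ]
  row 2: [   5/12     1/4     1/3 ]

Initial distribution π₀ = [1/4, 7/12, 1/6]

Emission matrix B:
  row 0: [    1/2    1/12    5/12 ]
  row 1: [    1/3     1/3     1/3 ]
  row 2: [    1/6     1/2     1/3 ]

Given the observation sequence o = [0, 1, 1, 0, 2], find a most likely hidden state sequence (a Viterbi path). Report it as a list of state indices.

t=0: δ = [1.250e-01, 1.944e-01, 2.778e-02]  (obs o_0=0)
t=1: δ = [5.401e-03, 1.389e-02, 5.671e-02]  ψ = [1, 0, 1]  (obs o_1=1)
t=2: δ = [1.969e-03, 4.726e-03, 9.452e-03]  ψ = [2, 2, 2]  (obs o_2=1)
t=3: δ = [1.969e-03, 7.877e-04, 5.251e-04]  ψ = [2, 2, 2]  (obs o_3=0)
t=4: δ = [3.419e-04, 2.188e-04, 1.641e-04]  ψ = [0, 0, 0]  (obs o_4=2)
backtrack: best end state = 0; path = [1, 2, 2, 0, 0]

path = [1, 2, 2, 0, 0]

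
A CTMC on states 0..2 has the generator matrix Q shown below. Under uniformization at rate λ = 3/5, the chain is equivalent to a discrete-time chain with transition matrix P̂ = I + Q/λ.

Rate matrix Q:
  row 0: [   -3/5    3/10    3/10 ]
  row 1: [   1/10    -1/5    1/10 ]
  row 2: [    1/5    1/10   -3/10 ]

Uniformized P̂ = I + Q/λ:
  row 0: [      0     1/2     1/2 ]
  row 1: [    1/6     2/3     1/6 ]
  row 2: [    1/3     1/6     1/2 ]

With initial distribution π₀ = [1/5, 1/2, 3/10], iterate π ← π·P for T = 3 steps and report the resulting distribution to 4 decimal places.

π = [0.1912, 0.4653, 0.3435]

t=0: π = [0.2000, 0.5000, 0.3000]
t=1: π = [0.1833, 0.4833, 0.3333]
t=2: π = [0.1917, 0.4694, 0.3389]
t=3: π = [0.1912, 0.4653, 0.3435]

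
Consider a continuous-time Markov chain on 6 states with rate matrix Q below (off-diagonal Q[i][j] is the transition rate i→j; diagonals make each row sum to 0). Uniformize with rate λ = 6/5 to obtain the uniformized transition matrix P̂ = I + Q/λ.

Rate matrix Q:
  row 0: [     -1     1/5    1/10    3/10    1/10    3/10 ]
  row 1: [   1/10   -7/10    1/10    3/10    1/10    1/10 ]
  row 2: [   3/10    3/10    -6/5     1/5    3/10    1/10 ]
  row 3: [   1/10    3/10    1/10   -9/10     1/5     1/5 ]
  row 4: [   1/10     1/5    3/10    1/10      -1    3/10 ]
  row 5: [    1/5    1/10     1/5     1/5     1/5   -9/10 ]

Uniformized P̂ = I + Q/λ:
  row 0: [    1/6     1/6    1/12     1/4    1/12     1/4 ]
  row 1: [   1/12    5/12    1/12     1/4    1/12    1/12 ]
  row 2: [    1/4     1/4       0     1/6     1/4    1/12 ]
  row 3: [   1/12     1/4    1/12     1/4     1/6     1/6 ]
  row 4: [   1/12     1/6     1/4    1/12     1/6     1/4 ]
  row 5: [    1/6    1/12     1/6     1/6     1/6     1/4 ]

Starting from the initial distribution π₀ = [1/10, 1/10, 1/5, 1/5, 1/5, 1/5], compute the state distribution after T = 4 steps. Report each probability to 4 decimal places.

π = [0.1276, 0.2369, 0.1130, 0.2015, 0.1458, 0.1753]

t=0: π = [0.1000, 0.1000, 0.2000, 0.2000, 0.2000, 0.2000]
t=1: π = [0.1417, 0.2083, 0.1167, 0.1833, 0.1667, 0.1833]
t=2: π = [0.1299, 0.2285, 0.1167, 0.1972, 0.1472, 0.1806]
t=3: π = [0.1286, 0.2349, 0.1132, 0.2007, 0.1465, 0.1760]
t=4: π = [0.1276, 0.2369, 0.1130, 0.2015, 0.1458, 0.1753]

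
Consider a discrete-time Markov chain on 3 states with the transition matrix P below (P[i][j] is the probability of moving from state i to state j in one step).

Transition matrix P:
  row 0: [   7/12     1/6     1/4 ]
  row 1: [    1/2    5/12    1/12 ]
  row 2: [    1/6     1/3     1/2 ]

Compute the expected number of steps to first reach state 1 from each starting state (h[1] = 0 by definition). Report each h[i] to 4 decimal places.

h = [4.5000, 0.0000, 3.5000]

First-step conditioning: h[1] = 0; for i ≠ 1, h[i] = 1 + Σ_k P[i][k]·h[k].
  h[0] = 1 + 7/12·h[0] + 1/4·h[2]
  h[2] = 1 + 1/6·h[0] + 1/2·h[2]
Solving the 2×2 linear system over states ≠ 1 gives exactly h = [9/2, 0, 7/2] (h[1] = 0 is the target).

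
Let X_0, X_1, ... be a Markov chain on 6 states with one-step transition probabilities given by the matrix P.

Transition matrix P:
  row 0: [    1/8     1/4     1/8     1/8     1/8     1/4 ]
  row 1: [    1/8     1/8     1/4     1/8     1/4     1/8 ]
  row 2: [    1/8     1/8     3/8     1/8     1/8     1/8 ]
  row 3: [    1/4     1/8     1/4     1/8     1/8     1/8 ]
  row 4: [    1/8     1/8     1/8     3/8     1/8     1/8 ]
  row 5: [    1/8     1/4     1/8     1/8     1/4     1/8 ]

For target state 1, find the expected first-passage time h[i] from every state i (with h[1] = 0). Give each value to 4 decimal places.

First-step conditioning: h[1] = 0; for i ≠ 1, h[i] = 1 + Σ_k P[i][k]·h[k].
  h[0] = 1 + 1/8·h[0] + 1/8·h[2] + 1/8·h[3] + 1/8·h[4] + 1/4·h[5]
  h[2] = 1 + 1/8·h[0] + 3/8·h[2] + 1/8·h[3] + 1/8·h[4] + 1/8·h[5]
  h[3] = 1 + 1/4·h[0] + 1/4·h[2] + 1/8·h[3] + 1/8·h[4] + 1/8·h[5]
  h[4] = 1 + 1/8·h[0] + 1/8·h[2] + 3/8·h[3] + 1/8·h[4] + 1/8·h[5]
  h[5] = 1 + 1/8·h[0] + 1/8·h[2] + 1/8·h[3] + 1/4·h[4] + 1/8·h[5]
Solving the 5×5 linear system over states ≠ 1 gives exactly h = [14072/2637, 0, 16376/2637, 16088/2637, 16304/2637, 14320/2637] (h[1] = 0 is the target).

h = [5.3364, 0.0000, 6.2101, 6.1009, 6.1828, 5.4304]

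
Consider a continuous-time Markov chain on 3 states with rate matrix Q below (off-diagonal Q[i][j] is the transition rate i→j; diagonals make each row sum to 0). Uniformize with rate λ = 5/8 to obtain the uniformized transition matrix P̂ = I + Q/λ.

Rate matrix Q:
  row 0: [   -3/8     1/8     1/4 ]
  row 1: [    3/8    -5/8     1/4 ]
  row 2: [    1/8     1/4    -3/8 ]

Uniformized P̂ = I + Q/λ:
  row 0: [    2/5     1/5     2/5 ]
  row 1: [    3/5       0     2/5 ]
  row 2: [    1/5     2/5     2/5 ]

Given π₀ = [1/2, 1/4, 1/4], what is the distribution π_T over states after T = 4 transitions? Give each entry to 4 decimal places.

π = [0.3664, 0.2336, 0.4000]

t=0: π = [0.5000, 0.2500, 0.2500]
t=1: π = [0.4000, 0.2000, 0.4000]
t=2: π = [0.3600, 0.2400, 0.4000]
t=3: π = [0.3680, 0.2320, 0.4000]
t=4: π = [0.3664, 0.2336, 0.4000]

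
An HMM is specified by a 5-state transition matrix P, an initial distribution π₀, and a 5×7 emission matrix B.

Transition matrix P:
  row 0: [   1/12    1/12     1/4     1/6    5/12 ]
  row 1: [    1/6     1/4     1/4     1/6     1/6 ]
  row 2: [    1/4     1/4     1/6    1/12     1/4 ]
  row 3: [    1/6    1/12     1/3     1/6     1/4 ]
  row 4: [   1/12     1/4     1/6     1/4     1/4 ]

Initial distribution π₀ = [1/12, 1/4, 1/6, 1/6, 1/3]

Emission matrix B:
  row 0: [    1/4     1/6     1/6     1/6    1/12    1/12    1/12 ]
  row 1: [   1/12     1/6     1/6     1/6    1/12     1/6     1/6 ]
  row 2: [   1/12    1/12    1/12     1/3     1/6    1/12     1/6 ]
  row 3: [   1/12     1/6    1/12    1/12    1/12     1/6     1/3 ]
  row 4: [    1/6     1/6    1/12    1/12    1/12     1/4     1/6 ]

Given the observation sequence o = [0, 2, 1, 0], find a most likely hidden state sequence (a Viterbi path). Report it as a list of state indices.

t=0: δ = [2.083e-02, 2.083e-02, 1.389e-02, 1.389e-02, 5.556e-02]  (obs o_0=0)
t=1: δ = [7.716e-04, 2.315e-03, 7.716e-04, 1.157e-03, 1.157e-03]  ψ = [4, 4, 4, 4, 4]  (obs o_1=2)
t=2: δ = [6.430e-05, 9.645e-05, 4.823e-05, 6.430e-05, 6.430e-05]  ψ = [1, 1, 1, 1, 1]  (obs o_2=1)
t=3: δ = [4.019e-06, 2.009e-06, 2.009e-06, 1.340e-06, 4.465e-06]  ψ = [1, 1, 1, 1, 0]  (obs o_3=0)
backtrack: best end state = 4; path = [4, 1, 0, 4]

path = [4, 1, 0, 4]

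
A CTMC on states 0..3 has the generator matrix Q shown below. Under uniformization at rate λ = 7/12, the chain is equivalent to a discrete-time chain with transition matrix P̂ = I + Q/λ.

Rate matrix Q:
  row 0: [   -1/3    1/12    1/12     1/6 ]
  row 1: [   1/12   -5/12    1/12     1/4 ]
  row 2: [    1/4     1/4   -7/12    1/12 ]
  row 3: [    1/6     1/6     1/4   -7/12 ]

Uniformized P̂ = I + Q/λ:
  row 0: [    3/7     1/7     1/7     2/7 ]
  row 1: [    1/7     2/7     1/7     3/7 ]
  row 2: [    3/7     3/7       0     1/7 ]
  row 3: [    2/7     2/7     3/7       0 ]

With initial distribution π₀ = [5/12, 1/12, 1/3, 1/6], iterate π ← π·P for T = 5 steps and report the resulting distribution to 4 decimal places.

t=0: π = [0.4167, 0.0833, 0.3333, 0.1667]
t=1: π = [0.3810, 0.2738, 0.1429, 0.2024]
t=2: π = [0.3214, 0.2517, 0.1803, 0.2466]
t=3: π = [0.3214, 0.2655, 0.1876, 0.2255]
t=4: π = [0.3205, 0.2666, 0.1805, 0.2324]
t=5: π = [0.3192, 0.2657, 0.1835, 0.2316]

π = [0.3192, 0.2657, 0.1835, 0.2316]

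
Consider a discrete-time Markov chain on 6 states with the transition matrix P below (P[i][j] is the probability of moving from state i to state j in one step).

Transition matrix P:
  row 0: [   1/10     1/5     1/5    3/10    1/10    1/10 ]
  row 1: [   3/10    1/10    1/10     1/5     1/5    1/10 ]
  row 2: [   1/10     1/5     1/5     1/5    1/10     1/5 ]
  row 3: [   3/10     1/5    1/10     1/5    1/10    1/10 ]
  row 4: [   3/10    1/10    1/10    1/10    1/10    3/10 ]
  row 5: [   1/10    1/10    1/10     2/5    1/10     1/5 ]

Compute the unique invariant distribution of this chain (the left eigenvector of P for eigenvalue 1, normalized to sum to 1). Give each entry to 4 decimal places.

π = [0.2025, 0.1575, 0.1336, 0.2390, 0.1158, 0.1517]

Balance equations π_j = Σ_i π_i·P[i][j]:
  π_0 = 1/10·π_0 + 3/10·π_1 + 1/10·π_2 + 3/10·π_3 + 3/10·π_4 + 1/10·π_5
  π_1 = 1/5·π_0 + 1/10·π_1 + 1/5·π_2 + 1/5·π_3 + 1/10·π_4 + 1/10·π_5
  π_2 = 1/5·π_0 + 1/10·π_1 + 1/5·π_2 + 1/10·π_3 + 1/10·π_4 + 1/10·π_5
  π_3 = 3/10·π_0 + 1/5·π_1 + 1/5·π_2 + 1/5·π_3 + 1/10·π_4 + 2/5·π_5
  π_4 = 1/10·π_0 + 1/5·π_1 + 1/10·π_2 + 1/10·π_3 + 1/10·π_4 + 1/10·π_5
  normalize: π_0 + π_1 + π_2 + π_3 + π_4 + π_5 = 1
Solving the linear system gives exactly π = [22337/110332, 8689/55166, 14741/110332, 13185/55166, 12771/110332, 16735/110332].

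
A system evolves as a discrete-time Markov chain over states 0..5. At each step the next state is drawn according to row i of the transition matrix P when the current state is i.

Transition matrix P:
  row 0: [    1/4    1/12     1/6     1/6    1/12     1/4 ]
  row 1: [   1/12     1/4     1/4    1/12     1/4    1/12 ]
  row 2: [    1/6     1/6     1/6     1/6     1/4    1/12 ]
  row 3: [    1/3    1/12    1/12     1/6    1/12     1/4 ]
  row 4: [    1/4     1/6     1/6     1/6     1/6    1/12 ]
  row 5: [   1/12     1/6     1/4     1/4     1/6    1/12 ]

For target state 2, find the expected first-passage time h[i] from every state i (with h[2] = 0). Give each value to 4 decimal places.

First-step conditioning: h[2] = 0; for i ≠ 2, h[i] = 1 + Σ_k P[i][k]·h[k].
  h[0] = 1 + 1/4·h[0] + 1/12·h[1] + 1/6·h[3] + 1/12·h[4] + 1/4·h[5]
  h[1] = 1 + 1/12·h[0] + 1/4·h[1] + 1/12·h[3] + 1/4·h[4] + 1/12·h[5]
  h[3] = 1 + 1/3·h[0] + 1/12·h[1] + 1/6·h[3] + 1/12·h[4] + 1/4·h[5]
  h[4] = 1 + 1/4·h[0] + 1/6·h[1] + 1/6·h[3] + 1/6·h[4] + 1/12·h[5]
  h[5] = 1 + 1/12·h[0] + 1/6·h[1] + 1/4·h[3] + 1/6·h[4] + 1/12·h[5]
Solving the 5×5 linear system over states ≠ 2 gives exactly h = [9360/1667, 8489/1667, 0, 10140/1667, 9403/1667, 8688/1667] (h[2] = 0 is the target).

h = [5.6149, 5.0924, 0.0000, 6.0828, 5.6407, 5.2118]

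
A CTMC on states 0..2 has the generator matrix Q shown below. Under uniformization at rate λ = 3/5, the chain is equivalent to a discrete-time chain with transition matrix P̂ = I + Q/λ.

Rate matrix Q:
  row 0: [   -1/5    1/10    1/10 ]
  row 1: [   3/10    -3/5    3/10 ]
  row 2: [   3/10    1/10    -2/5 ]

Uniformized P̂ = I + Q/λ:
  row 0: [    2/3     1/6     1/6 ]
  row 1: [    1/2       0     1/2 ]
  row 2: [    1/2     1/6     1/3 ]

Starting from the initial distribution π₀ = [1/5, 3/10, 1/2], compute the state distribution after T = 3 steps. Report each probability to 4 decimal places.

t=0: π = [0.2000, 0.3000, 0.5000]
t=1: π = [0.5333, 0.1167, 0.3500]
t=2: π = [0.5889, 0.1472, 0.2639]
t=3: π = [0.5981, 0.1421, 0.2597]

π = [0.5981, 0.1421, 0.2597]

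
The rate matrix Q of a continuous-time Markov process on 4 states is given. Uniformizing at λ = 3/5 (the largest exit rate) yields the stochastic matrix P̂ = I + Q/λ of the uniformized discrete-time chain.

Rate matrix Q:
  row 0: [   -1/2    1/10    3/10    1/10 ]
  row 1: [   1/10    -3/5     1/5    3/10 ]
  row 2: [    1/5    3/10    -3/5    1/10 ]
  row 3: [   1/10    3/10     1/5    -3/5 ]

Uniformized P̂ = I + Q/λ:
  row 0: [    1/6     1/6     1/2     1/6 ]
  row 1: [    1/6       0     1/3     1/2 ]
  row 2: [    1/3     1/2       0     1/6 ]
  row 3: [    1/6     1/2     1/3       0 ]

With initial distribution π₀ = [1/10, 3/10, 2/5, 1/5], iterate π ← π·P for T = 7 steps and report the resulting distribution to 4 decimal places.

t=0: π = [0.1000, 0.3000, 0.4000, 0.2000]
t=1: π = [0.2333, 0.3167, 0.2167, 0.2333]
t=2: π = [0.2028, 0.2639, 0.3000, 0.2333]
t=3: π = [0.2167, 0.3005, 0.2671, 0.2157]
t=4: π = [0.2112, 0.2775, 0.2804, 0.2309]
t=5: π = [0.2134, 0.2908, 0.2751, 0.2207]
t=6: π = [0.2125, 0.2835, 0.2772, 0.2268]
t=7: π = [0.2129, 0.2874, 0.2763, 0.2233]

π = [0.2129, 0.2874, 0.2763, 0.2233]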